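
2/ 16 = 1/ 8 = 0.12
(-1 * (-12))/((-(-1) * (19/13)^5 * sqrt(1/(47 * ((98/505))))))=31188612 * sqrt(47470)/1250429995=5.43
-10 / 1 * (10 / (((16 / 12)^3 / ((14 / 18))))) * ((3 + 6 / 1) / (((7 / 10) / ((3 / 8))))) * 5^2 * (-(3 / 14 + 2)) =7846875 / 896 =8757.67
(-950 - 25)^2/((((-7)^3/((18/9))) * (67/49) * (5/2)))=-760500/469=-1621.54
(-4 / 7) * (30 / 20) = -6 / 7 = -0.86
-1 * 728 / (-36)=182 / 9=20.22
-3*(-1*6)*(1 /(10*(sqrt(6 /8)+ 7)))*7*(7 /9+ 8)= 14.06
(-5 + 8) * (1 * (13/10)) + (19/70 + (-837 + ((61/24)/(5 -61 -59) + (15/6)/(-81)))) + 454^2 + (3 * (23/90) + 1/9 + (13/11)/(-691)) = 813948090434879/3964985640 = 205283.99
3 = 3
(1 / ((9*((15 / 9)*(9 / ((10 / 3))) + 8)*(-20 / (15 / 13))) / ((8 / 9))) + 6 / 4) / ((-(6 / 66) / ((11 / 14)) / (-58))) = 92346353 / 122850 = 751.70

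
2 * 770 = 1540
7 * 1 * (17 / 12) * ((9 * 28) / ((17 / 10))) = 1470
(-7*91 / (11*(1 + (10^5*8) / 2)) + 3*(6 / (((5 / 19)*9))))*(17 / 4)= 32.30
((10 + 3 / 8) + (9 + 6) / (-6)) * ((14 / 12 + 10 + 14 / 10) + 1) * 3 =25641 / 80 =320.51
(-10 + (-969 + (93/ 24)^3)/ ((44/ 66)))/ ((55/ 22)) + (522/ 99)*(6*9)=-7483841/ 28160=-265.76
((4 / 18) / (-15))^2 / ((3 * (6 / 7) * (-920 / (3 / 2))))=-7 / 50301000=-0.00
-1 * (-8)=8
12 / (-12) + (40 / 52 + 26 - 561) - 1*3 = -6997 / 13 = -538.23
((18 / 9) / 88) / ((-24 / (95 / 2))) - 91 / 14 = -6.54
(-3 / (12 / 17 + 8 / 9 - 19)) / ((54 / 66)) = 561 / 2663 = 0.21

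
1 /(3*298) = 0.00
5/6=0.83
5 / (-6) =-5 / 6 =-0.83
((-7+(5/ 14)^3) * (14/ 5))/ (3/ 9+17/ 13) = -744237/ 62720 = -11.87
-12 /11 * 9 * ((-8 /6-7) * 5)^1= 4500 /11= 409.09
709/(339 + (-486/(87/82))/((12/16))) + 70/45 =-24905/23643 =-1.05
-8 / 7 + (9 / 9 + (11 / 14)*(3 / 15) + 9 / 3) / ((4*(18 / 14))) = -281 / 840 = -0.33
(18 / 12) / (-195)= -1 / 130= -0.01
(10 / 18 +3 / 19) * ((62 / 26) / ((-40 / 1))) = -1891 / 44460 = -0.04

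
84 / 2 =42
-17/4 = -4.25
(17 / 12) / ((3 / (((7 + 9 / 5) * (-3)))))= -187 / 15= -12.47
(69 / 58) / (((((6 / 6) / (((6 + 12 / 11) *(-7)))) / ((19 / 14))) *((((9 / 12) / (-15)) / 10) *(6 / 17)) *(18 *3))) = 2414425 / 2871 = 840.97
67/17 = 3.94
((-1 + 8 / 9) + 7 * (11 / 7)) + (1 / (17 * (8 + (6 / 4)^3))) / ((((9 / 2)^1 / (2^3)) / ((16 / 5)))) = 760078 / 69615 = 10.92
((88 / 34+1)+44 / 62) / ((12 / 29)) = 21895 / 2108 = 10.39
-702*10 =-7020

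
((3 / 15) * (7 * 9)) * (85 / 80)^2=18207 / 1280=14.22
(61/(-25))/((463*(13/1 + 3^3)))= -61/463000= -0.00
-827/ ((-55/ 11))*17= 14059/ 5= 2811.80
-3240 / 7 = -462.86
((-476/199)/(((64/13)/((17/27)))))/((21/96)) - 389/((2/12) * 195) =-4668604/349245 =-13.37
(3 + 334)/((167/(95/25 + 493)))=837108/835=1002.52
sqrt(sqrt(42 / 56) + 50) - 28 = -28 + sqrt(2 *sqrt(3) + 200) / 2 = -20.87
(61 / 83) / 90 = 61 / 7470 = 0.01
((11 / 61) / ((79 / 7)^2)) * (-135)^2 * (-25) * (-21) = 5157219375 / 380701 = 13546.64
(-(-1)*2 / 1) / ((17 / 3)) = 6 / 17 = 0.35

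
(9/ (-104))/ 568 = -9/ 59072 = -0.00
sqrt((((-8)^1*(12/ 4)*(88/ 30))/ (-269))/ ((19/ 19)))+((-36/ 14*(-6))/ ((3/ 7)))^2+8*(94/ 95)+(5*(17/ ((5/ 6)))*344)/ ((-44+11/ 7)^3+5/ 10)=4*sqrt(29590)/ 1345+6488086224256/ 4977601285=1303.97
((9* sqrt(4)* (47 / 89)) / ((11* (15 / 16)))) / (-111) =-1504 / 181115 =-0.01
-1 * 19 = -19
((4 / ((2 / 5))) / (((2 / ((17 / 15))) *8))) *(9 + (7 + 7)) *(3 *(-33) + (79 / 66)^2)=-166176173 / 104544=-1589.53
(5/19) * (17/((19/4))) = 340/361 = 0.94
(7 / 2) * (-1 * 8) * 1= -28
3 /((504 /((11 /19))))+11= 35123 /3192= 11.00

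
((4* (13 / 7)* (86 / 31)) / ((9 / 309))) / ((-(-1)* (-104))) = -4429 / 651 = -6.80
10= 10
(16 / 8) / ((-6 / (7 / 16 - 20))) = 313 / 48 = 6.52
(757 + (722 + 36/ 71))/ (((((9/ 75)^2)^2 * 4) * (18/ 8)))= 13677734375/ 17253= 792774.26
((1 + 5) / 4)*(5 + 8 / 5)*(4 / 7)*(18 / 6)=594 / 35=16.97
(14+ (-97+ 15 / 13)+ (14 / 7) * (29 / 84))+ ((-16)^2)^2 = 35738345 / 546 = 65454.84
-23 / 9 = -2.56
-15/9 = -5/3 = -1.67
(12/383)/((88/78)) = 117/4213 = 0.03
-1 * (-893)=893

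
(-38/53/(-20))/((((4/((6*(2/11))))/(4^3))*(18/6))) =608/2915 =0.21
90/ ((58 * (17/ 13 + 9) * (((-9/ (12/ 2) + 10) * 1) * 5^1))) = 117/ 33031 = 0.00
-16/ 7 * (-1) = 16/ 7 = 2.29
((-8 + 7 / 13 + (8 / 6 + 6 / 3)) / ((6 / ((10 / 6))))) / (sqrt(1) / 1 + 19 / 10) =-4025 / 10179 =-0.40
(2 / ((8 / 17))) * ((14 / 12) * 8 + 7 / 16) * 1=7973 / 192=41.53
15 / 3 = 5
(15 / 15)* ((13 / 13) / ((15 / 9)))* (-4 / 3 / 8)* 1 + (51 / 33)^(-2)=921 / 2890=0.32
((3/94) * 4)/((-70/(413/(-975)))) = 59/76375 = 0.00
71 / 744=0.10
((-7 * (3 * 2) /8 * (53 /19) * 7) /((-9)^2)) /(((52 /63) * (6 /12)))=-18179 /5928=-3.07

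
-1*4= -4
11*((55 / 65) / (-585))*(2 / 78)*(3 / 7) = -121 / 692055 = -0.00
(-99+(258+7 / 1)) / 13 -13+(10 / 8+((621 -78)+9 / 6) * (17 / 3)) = 160499 / 52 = 3086.52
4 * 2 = 8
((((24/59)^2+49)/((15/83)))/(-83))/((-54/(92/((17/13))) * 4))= 1.07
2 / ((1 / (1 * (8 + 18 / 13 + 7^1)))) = 426 / 13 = 32.77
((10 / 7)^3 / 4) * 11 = 2750 / 343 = 8.02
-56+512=456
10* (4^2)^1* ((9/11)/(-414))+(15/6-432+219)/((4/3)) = -320179/2024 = -158.19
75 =75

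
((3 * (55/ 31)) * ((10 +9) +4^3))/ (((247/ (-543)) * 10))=-1487277/ 15314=-97.12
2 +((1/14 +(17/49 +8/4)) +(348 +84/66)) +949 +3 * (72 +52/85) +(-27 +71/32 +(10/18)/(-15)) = 59206348811/39584160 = 1495.71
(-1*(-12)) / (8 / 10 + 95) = 60 / 479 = 0.13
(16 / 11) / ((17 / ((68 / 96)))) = 2 / 33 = 0.06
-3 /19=-0.16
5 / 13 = 0.38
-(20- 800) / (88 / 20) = 1950 / 11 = 177.27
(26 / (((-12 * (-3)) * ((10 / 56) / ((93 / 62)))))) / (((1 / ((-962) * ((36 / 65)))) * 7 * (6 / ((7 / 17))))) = -13468 / 425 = -31.69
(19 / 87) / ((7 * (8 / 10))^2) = 475 / 68208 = 0.01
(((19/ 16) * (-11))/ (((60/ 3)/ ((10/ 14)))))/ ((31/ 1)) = -209/ 13888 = -0.02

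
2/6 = 0.33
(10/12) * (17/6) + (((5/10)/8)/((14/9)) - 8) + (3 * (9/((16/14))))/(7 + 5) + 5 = 1381/1008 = 1.37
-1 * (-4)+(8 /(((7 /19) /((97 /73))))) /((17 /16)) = 270652 /8687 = 31.16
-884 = -884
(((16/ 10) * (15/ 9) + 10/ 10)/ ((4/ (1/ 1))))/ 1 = 11/ 12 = 0.92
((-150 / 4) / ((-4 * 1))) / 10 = 0.94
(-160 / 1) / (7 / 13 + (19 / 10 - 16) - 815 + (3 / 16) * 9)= 166400 / 859949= 0.19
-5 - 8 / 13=-5.62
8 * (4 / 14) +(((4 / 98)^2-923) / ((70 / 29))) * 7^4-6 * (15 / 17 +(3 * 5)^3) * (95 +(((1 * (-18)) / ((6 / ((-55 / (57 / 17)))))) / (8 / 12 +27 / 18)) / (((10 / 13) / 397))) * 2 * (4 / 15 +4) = -46201736541713 / 22610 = -2043420457.40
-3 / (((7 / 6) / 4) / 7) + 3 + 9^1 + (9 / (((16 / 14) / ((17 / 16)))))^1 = -6609 / 128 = -51.63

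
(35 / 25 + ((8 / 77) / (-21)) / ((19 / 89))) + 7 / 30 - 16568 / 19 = -267409871 / 307230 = -870.39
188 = 188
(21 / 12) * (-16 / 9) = -28 / 9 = -3.11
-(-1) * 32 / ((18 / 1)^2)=8 / 81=0.10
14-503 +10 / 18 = -4396 / 9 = -488.44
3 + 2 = 5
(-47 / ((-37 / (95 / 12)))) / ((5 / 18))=2679 / 74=36.20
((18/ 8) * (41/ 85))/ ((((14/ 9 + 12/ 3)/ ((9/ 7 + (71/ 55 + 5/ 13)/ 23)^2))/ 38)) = 1543284483846219/ 112637437412500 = 13.70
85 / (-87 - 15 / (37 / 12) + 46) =-3145 / 1697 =-1.85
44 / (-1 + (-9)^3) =-22 / 365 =-0.06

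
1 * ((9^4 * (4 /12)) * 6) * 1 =13122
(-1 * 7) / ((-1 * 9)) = 7 / 9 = 0.78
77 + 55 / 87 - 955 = -76331 / 87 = -877.37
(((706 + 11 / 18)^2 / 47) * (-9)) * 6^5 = -34942959576 / 47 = -743467225.02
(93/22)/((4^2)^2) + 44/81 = 255341/456192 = 0.56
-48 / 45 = -16 / 15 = -1.07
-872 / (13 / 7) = -6104 / 13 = -469.54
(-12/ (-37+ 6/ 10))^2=0.11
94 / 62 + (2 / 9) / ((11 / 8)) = 5149 / 3069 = 1.68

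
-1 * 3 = -3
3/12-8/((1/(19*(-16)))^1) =9729/4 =2432.25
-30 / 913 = -0.03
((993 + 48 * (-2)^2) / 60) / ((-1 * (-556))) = 0.04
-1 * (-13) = 13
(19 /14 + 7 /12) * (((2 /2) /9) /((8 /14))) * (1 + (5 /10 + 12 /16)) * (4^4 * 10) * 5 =32600 /3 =10866.67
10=10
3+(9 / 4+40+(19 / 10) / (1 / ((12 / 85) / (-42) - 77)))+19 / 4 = -573023 / 5950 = -96.31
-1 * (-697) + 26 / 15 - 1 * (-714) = 21191 / 15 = 1412.73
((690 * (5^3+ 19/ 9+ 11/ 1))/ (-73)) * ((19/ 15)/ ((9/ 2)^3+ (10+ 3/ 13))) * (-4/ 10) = 225967456/ 34627185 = 6.53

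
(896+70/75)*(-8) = -107632/15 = -7175.47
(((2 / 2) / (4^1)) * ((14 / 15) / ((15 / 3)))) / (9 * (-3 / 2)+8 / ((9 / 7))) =-21 / 3275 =-0.01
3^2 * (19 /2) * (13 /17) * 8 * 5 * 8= 355680 /17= 20922.35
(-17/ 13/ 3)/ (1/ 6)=-34/ 13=-2.62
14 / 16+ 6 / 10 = 59 / 40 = 1.48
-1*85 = -85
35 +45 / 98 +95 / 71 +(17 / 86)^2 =947822861 / 25730684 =36.84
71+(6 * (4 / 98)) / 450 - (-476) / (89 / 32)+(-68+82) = 83779153 / 327075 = 256.15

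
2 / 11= 0.18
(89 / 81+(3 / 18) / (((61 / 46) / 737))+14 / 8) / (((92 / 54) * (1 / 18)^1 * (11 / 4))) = 5661033 / 15433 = 366.81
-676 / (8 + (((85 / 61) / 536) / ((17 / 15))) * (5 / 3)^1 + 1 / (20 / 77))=-110512480 / 1937863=-57.03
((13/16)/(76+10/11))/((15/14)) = 1001/101520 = 0.01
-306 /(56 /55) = -8415 /28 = -300.54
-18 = -18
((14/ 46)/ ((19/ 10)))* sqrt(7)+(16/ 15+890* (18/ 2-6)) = 2671.49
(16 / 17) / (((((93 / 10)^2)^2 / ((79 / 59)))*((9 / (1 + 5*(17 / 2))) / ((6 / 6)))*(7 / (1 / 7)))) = 183280000 / 11029353640641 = 0.00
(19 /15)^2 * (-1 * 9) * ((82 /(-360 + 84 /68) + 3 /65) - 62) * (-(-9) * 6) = 8430738786 /173875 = 48487.35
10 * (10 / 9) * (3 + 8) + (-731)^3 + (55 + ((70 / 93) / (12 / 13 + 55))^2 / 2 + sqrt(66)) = -1785610177641397406 / 4571247321 + sqrt(66) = -390617705.65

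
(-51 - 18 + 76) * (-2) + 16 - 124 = -122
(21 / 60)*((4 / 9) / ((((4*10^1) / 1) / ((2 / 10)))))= 7 / 9000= 0.00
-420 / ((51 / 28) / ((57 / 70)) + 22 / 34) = -90440 / 621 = -145.64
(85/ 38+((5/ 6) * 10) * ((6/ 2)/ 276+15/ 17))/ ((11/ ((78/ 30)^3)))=379195609/ 24515700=15.47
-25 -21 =-46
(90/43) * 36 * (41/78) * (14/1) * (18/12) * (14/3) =2169720/559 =3881.43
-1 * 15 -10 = -25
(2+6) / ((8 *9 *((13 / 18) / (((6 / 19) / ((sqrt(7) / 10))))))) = 120 *sqrt(7) / 1729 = 0.18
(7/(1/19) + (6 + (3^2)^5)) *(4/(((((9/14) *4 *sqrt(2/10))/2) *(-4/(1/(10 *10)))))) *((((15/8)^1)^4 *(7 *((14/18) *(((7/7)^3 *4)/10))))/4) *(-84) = 532913955 *sqrt(5)/2048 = 581851.48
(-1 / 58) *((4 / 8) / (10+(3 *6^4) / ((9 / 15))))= -1 / 752840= -0.00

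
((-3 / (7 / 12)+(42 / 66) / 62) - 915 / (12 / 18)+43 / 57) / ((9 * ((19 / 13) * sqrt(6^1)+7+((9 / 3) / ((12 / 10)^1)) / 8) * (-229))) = 6585258694144 / 54804348185895 - 623456444416 * sqrt(6) / 25959954403845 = 0.06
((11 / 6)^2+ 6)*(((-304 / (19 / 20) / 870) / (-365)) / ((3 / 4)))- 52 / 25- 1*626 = -2692477934 / 4286925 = -628.07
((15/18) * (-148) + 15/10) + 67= -54.83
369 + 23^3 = 12536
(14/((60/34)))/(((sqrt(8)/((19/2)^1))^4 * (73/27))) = 373.43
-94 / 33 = -2.85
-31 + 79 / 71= -2122 / 71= -29.89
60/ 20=3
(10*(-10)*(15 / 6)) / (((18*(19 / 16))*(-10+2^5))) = -0.53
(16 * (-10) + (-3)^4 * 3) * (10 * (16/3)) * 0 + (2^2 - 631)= -627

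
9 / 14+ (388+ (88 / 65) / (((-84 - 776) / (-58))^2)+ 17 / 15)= 49188291109 / 126194250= 389.78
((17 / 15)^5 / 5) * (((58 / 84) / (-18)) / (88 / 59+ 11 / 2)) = -2429375327 / 1184055468750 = -0.00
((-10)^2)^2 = 10000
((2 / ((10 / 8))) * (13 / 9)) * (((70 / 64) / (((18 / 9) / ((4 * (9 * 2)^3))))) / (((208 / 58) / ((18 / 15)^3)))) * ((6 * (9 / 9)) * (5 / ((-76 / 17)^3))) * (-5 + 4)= 6543541179 / 1371800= 4770.04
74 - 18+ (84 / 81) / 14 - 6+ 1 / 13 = 17603 / 351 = 50.15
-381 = -381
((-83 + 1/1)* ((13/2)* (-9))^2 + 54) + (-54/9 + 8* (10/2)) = -561073/2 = -280536.50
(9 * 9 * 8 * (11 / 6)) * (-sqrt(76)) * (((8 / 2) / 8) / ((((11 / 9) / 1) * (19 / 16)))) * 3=-46656 * sqrt(19) / 19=-10703.62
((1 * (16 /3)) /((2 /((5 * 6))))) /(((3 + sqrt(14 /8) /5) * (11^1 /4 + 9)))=96000 /41971-3200 * sqrt(7) /41971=2.09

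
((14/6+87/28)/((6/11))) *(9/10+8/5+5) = 25135/336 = 74.81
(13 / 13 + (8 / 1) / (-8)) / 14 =0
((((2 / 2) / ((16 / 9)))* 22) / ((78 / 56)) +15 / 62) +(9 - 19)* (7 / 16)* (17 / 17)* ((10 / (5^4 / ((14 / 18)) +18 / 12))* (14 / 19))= 60321869 / 6638619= 9.09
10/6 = 5/3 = 1.67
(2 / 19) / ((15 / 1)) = 2 / 285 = 0.01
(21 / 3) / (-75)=-7 / 75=-0.09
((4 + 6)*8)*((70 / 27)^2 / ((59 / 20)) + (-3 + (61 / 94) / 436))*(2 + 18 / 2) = -139615608110 / 220345353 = -633.62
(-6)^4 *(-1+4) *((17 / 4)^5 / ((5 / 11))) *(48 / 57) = 3795277761 / 380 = 9987573.06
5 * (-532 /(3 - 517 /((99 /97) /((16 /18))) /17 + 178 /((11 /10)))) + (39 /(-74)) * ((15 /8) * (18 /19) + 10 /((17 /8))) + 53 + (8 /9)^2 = 505371960088219 /16226592532632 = 31.14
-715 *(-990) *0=0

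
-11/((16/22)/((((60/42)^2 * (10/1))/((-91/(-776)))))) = -11737000/4459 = -2632.20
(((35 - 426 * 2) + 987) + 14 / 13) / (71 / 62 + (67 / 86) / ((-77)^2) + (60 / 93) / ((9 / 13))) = 158193593712 / 1920764729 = 82.36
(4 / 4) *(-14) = -14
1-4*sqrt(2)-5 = -4*sqrt(2)-4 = -9.66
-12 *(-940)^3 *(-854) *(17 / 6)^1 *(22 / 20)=-26528520726400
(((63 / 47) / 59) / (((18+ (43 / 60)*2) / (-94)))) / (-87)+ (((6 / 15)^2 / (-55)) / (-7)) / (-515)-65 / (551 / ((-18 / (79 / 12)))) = 218473784251768 / 674705947733125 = 0.32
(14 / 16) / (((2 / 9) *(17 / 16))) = 63 / 17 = 3.71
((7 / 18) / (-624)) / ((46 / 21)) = -49 / 172224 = -0.00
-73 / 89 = -0.82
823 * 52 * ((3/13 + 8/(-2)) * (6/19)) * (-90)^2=-7839568800/19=-412608884.21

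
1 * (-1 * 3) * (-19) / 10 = 57 / 10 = 5.70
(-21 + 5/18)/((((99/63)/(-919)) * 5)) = 2423.75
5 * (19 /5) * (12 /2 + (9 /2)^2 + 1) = 2071 /4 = 517.75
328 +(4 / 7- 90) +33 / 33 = 1677 / 7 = 239.57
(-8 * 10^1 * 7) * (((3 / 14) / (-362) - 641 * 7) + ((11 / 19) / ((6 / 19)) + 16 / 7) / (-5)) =1364657644 / 543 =2513181.66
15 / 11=1.36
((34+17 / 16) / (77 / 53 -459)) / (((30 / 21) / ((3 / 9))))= -69377 / 3880000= -0.02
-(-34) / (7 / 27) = 918 / 7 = 131.14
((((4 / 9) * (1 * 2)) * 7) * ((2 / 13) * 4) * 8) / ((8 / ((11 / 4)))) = 1232 / 117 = 10.53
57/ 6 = 19/ 2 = 9.50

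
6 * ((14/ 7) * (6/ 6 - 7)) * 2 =-144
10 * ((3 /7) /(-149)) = -30 /1043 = -0.03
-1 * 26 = -26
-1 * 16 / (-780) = 4 / 195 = 0.02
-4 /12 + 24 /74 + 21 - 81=-6661 /111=-60.01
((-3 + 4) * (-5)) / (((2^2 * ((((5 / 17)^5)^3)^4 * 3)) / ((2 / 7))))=-67132880600101282948735355994194317620764746587861166986121564248710884801 / 7285838599102589796530082821846008300781250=-9214159727388164199038816000000.00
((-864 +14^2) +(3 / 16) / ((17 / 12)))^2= 2062522225 / 4624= 446047.19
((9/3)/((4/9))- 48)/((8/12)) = -495/8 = -61.88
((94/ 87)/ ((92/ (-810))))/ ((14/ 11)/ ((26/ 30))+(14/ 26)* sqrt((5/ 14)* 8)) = -4.00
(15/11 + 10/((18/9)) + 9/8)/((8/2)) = 1.87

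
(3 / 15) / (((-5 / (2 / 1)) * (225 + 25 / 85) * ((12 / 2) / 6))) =-17 / 47875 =-0.00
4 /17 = 0.24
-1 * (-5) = 5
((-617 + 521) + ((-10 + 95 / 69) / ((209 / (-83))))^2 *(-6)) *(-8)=1330.91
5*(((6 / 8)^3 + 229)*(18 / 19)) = 660735 / 608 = 1086.74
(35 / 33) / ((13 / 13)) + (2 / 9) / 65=6847 / 6435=1.06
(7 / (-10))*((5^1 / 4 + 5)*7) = -245 / 8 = -30.62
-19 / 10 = -1.90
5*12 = 60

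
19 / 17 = 1.12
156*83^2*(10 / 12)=895570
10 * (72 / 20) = 36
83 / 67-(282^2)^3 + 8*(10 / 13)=-438039026309530265 / 871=-502915070389816.61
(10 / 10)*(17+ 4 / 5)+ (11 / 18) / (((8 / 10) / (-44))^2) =167977 / 90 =1866.41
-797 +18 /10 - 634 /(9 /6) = -18268 /15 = -1217.87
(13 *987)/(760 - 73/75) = 74025/4379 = 16.90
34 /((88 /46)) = 391 /22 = 17.77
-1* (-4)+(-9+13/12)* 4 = -83/3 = -27.67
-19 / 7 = -2.71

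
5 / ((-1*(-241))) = 5 / 241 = 0.02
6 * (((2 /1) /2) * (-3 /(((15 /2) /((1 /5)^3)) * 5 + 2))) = -36 /9379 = -0.00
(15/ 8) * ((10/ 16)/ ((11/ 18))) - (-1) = 1027/ 352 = 2.92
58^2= 3364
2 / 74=1 / 37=0.03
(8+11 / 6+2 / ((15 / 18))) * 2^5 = 5872 / 15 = 391.47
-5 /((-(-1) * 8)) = -5 /8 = -0.62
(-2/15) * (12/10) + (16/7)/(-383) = -11124/67025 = -0.17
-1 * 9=-9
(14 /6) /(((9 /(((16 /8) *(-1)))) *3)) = -14 /81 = -0.17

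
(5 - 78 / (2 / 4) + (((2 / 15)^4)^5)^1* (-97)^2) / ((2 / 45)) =-50211376624202718405432791 / 14778918800354003906250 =-3397.50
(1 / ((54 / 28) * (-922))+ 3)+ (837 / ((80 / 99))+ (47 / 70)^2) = 253533689537 / 243961200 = 1039.24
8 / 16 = 1 / 2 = 0.50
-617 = -617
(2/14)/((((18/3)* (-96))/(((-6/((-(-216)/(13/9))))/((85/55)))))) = 143/22208256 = 0.00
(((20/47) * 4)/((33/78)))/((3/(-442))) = -919360/1551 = -592.75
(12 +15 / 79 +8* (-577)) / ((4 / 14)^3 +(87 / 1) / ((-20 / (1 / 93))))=77344654660 / 393973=196319.68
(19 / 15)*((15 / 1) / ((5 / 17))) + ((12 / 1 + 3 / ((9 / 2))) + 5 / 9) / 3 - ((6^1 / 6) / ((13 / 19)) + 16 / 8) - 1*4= 108013 / 1755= 61.55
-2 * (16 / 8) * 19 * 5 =-380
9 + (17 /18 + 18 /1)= 503 /18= 27.94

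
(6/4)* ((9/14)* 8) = 54/7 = 7.71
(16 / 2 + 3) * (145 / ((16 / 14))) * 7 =78155 / 8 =9769.38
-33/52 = -0.63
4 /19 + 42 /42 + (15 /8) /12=831 /608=1.37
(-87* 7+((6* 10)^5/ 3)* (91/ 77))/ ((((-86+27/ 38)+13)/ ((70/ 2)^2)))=-156854568161550/ 30217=-5190937821.81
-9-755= -764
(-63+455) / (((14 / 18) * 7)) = 72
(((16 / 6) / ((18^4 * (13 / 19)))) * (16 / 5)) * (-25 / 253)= -760 / 64737387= -0.00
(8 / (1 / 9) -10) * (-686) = -42532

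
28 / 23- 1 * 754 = -17314 / 23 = -752.78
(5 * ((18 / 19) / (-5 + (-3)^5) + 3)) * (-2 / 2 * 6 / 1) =-105885 / 1178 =-89.89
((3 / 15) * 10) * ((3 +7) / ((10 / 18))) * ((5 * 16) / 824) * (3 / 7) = 1080 / 721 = 1.50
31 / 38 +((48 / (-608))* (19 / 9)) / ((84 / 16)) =0.78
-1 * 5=-5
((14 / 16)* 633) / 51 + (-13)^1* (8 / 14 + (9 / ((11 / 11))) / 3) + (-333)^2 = 105532467 / 952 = 110853.43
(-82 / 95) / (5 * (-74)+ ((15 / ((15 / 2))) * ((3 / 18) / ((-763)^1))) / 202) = 37914996 / 16252586795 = 0.00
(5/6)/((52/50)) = 125/156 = 0.80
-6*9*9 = -486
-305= -305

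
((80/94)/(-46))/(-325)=4/70265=0.00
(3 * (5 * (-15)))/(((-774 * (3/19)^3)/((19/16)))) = 3258025/37152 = 87.69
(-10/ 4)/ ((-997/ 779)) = 3895/ 1994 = 1.95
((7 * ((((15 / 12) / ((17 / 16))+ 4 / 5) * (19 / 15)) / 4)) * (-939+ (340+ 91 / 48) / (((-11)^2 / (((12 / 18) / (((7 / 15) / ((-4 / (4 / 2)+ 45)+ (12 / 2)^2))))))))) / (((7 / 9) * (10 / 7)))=-5029653153 / 2057000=-2445.14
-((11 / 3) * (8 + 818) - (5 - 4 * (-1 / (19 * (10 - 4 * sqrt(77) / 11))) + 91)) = -41288684 / 14079 + 4 * sqrt(77) / 4693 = -2932.64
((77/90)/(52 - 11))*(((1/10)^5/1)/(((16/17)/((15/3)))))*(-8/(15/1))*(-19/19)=1309/2214000000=0.00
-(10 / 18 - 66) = 589 / 9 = 65.44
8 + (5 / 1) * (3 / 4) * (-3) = -13 / 4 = -3.25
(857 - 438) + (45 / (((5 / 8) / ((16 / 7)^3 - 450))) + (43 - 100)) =-10694122 / 343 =-31178.20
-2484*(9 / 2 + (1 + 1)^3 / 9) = -13386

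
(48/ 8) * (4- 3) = 6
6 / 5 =1.20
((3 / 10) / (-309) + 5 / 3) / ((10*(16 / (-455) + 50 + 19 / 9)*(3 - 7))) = -1405131 / 1757188240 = -0.00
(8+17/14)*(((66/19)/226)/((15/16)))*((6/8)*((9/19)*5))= 76626/285551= 0.27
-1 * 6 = -6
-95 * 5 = -475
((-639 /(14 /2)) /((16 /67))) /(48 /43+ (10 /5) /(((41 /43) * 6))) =-226437957 /868336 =-260.77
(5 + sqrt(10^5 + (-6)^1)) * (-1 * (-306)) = 1530 + 5202 * sqrt(346) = 98292.79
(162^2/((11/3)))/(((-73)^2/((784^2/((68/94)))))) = 1137237760512/996523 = 1141205.73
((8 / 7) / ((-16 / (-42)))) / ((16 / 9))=27 / 16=1.69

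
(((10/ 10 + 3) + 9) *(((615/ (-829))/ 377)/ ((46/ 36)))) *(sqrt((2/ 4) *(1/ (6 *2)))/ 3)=-615 *sqrt(6)/ 1105886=-0.00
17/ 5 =3.40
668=668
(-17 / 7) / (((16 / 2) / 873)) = -265.02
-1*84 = -84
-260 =-260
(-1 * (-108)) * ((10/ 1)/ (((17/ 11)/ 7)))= 83160/ 17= 4891.76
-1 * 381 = -381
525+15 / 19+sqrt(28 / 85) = 2 * sqrt(595) / 85+9990 / 19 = 526.36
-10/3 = -3.33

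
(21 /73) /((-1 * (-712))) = 0.00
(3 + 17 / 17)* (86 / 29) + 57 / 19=431 / 29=14.86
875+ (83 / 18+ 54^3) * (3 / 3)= 2850185 / 18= 158343.61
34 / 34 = 1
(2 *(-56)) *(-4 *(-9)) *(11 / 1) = -44352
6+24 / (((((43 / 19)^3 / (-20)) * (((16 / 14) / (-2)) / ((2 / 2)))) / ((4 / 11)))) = 28293702 / 874577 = 32.35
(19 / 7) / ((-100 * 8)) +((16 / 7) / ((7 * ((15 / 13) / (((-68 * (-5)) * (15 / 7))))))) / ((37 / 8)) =452573553 / 10152800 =44.58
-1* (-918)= 918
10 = 10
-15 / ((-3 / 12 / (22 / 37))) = 1320 / 37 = 35.68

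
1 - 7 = -6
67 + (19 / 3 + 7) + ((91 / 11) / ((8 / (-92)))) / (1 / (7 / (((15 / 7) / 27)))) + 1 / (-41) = -112444019 / 13530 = -8310.72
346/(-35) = -346/35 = -9.89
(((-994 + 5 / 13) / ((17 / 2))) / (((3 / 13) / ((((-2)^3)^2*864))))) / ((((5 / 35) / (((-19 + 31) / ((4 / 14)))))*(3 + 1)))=-34998663168 / 17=-2058744892.24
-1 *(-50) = 50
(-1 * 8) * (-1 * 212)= 1696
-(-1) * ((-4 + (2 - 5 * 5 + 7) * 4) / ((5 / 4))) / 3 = -272 / 15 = -18.13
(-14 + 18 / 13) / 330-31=-66577 / 2145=-31.04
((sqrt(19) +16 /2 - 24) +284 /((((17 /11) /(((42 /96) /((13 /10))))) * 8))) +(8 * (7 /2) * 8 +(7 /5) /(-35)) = sqrt(19) +19067039 /88400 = 220.05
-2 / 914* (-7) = 0.02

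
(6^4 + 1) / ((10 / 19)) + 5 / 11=271123 / 110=2464.75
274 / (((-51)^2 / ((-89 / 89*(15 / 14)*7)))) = -685 / 867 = -0.79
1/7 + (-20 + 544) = 524.14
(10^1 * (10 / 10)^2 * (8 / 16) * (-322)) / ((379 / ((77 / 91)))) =-17710 / 4927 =-3.59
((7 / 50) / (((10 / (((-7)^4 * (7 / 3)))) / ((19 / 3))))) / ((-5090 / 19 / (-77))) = 142.78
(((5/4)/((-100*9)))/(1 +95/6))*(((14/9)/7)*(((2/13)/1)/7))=-1/2481570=-0.00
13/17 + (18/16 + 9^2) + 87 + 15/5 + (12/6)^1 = 174.89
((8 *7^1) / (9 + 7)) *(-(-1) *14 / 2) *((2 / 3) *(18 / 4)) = 73.50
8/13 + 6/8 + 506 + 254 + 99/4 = 20439/26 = 786.12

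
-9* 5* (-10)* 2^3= 3600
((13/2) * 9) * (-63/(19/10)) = -36855/19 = -1939.74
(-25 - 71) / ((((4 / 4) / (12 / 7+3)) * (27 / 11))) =-3872 / 21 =-184.38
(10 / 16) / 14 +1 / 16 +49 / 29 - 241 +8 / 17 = -3295465 / 13804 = -238.73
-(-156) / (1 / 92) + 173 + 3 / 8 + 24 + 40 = 116715 / 8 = 14589.38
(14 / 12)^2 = 49 / 36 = 1.36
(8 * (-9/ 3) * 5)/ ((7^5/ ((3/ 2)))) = -180/ 16807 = -0.01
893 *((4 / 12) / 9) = 893 / 27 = 33.07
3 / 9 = 1 / 3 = 0.33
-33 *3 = -99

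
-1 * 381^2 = -145161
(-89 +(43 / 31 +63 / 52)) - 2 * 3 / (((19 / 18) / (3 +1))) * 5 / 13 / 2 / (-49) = -86.31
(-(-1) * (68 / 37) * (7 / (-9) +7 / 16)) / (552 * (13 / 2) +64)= -833 / 4864464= -0.00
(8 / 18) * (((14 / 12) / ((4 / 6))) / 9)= 7 / 81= 0.09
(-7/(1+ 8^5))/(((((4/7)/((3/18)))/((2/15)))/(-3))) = 49/1966140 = 0.00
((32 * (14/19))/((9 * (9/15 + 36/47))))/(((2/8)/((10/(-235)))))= -17920/54891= -0.33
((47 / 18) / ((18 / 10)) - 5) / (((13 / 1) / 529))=-304175 / 2106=-144.43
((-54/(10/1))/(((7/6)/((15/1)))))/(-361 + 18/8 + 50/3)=5832/28735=0.20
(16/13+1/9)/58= 157/6786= 0.02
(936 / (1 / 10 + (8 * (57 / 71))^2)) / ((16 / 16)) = 47183760 / 2084401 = 22.64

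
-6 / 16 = -3 / 8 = -0.38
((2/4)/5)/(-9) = -1/90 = -0.01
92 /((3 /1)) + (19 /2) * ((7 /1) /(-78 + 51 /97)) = 448019 /15030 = 29.81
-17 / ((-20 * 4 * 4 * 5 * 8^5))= 17 / 52428800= 0.00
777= 777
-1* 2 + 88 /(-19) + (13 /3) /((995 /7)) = -374381 /56715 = -6.60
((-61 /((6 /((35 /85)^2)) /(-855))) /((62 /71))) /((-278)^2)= 60482415 /2769549424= 0.02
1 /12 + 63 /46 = 401 /276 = 1.45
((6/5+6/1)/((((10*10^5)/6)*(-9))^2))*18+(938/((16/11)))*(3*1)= 302285156250009/156250000000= 1934.63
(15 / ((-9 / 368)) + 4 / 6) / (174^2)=-919 / 45414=-0.02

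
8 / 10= 4 / 5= 0.80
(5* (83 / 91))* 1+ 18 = 2053 / 91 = 22.56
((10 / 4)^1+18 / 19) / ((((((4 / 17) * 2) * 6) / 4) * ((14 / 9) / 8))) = 6681 / 266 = 25.12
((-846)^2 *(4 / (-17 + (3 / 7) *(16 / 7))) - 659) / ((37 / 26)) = -126036.80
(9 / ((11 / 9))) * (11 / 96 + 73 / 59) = 206739 / 20768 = 9.95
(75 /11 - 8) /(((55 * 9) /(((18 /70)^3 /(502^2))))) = -1053 /6536826257500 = -0.00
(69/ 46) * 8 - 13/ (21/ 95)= -983/ 21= -46.81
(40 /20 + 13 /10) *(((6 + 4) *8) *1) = 264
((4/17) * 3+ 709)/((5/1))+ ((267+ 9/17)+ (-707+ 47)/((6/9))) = -9869/17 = -580.53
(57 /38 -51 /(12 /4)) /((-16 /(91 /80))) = 2821 /2560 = 1.10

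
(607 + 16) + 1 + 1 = 625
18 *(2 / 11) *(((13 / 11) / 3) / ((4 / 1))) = 39 / 121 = 0.32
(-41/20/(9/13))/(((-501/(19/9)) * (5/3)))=10127/1352700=0.01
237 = 237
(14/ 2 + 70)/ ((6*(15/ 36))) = 154/ 5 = 30.80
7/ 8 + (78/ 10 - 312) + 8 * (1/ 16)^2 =-48527/ 160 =-303.29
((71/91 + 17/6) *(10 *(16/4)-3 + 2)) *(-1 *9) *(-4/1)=35514/7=5073.43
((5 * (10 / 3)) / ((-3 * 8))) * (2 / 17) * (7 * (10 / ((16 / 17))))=-875 / 144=-6.08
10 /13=0.77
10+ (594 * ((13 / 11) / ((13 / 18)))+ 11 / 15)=14741 / 15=982.73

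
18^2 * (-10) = -3240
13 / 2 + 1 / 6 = 20 / 3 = 6.67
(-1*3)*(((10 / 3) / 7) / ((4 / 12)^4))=-810 / 7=-115.71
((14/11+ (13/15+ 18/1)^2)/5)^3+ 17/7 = 4837799218201535198/13265806640625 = 364681.87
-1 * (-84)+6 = 90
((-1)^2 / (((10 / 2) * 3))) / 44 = 1 / 660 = 0.00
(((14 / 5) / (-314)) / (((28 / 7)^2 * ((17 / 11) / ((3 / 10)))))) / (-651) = 11 / 66191200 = 0.00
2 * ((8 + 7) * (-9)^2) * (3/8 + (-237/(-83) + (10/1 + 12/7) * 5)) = 349014825/2324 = 150178.50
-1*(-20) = 20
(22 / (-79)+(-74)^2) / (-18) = -72097 / 237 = -304.21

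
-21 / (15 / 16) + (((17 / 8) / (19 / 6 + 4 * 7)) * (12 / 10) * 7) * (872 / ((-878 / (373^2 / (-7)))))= 54486050 / 4829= 11283.09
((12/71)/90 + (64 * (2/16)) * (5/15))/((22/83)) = 10.07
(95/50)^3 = 6859/1000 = 6.86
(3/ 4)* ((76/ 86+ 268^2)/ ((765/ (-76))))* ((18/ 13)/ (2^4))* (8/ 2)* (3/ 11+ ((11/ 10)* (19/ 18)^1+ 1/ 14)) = -529982789/ 190060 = -2788.50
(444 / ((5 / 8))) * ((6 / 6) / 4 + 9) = 32856 / 5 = 6571.20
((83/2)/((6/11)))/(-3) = -913/36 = -25.36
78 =78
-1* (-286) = 286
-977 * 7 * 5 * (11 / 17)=-376145 / 17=-22126.18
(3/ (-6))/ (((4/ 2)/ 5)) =-1.25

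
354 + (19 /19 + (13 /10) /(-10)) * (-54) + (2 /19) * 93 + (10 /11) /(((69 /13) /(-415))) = 177182971 /721050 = 245.73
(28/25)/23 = 28/575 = 0.05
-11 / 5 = -2.20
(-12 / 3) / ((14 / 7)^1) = -2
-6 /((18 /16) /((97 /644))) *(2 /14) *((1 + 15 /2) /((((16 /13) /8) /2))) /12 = -21437 /20286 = -1.06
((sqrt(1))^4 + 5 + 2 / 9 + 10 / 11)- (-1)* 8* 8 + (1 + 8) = 7933 / 99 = 80.13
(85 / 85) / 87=1 / 87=0.01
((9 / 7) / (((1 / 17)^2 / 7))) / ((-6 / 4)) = -1734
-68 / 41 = -1.66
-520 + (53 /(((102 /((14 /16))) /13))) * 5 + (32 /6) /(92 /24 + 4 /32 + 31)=-335667547 /684624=-490.29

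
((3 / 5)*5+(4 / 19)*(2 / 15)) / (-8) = -863 / 2280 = -0.38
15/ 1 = 15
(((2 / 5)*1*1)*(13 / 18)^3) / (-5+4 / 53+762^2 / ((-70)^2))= 168805 / 127230912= 0.00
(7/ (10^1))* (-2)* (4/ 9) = -28/ 45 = -0.62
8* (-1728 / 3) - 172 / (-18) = -41386 / 9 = -4598.44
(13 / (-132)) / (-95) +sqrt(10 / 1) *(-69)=13 / 12540 - 69 *sqrt(10)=-218.20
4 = 4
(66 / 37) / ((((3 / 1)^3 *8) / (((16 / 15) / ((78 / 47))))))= 1034 / 194805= 0.01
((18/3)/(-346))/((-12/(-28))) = -7/173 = -0.04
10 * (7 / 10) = 7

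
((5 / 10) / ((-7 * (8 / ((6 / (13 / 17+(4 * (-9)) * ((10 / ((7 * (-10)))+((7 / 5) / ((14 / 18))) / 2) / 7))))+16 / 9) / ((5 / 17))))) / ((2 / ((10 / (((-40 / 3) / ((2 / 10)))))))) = -945 / 1436096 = -0.00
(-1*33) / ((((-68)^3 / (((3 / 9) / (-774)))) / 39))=-0.00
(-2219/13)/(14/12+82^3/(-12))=13314/3583801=0.00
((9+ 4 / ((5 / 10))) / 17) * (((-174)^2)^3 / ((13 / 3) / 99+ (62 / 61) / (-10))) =-1256960941388808480 / 2621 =-479573041353990.26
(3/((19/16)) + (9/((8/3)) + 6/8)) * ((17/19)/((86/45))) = 3.11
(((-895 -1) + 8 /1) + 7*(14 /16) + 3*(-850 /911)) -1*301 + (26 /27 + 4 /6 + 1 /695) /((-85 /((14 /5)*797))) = -71403540383053 /58122711000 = -1228.50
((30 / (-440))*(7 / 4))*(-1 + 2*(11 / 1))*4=-441 / 44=-10.02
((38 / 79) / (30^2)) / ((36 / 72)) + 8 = 142219 / 17775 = 8.00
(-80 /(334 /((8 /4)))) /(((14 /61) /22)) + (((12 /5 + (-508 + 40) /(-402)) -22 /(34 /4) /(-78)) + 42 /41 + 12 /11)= -4708149942422 /117097975995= -40.21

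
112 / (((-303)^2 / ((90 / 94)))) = 560 / 479447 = 0.00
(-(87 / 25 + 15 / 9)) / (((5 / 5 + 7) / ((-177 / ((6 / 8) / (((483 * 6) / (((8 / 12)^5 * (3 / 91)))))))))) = 40539917691 / 400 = 101349794.23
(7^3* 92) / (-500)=-7889 / 125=-63.11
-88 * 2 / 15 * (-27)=1584 / 5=316.80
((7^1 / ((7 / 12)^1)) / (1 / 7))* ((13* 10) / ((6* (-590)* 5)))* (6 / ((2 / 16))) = -8736 / 295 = -29.61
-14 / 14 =-1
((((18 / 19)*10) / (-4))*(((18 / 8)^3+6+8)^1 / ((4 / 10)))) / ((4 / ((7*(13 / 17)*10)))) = -166359375 / 82688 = -2011.89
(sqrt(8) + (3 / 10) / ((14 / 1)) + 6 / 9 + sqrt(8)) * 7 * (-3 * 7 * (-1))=932.71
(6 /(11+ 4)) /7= 2 /35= 0.06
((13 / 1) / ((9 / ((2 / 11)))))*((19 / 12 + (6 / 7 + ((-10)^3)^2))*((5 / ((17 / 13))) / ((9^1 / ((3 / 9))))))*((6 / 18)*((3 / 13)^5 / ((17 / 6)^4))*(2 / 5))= 0.05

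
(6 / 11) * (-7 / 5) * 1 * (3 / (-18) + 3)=-119 / 55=-2.16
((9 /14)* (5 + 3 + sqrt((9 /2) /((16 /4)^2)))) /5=27* sqrt(2) /560 + 36 /35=1.10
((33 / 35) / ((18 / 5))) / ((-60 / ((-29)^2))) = -9251 / 2520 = -3.67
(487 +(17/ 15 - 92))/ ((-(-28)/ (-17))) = -50507/ 210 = -240.51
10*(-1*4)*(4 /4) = -40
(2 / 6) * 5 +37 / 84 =59 / 28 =2.11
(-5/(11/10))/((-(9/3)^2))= 50/99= 0.51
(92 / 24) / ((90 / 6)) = 23 / 90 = 0.26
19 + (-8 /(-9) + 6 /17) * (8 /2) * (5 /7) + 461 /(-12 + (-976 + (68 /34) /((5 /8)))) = 116441021 /5273604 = 22.08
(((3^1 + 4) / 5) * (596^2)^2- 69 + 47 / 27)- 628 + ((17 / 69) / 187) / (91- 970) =1767807544265747981 / 10007415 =176649768623.14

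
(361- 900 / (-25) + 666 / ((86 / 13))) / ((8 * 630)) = 535 / 5418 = 0.10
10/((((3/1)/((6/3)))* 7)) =20/21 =0.95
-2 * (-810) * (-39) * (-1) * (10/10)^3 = 63180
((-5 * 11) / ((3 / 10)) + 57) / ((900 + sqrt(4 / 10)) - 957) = 379 * sqrt(10) / 48729 + 36005 / 16243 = 2.24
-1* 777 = -777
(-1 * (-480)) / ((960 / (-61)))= -61 / 2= -30.50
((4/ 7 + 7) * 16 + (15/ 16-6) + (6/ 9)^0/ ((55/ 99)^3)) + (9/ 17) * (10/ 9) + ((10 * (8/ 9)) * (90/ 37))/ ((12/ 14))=3902620651/ 26418000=147.73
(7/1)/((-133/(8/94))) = -4/893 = -0.00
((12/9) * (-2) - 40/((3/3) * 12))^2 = 36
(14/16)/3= 7/24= 0.29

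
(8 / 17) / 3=8 / 51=0.16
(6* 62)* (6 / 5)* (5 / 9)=248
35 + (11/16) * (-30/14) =3755/112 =33.53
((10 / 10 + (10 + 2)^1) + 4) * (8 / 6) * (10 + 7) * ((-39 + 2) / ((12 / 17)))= -181781 / 9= -20197.89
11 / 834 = 0.01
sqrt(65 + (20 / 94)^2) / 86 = 0.09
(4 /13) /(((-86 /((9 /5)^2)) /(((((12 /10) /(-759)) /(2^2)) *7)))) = 567 /17678375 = 0.00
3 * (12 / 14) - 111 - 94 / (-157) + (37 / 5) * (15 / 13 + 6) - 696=-53639926 / 71435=-750.89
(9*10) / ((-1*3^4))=-10 / 9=-1.11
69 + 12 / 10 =351 / 5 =70.20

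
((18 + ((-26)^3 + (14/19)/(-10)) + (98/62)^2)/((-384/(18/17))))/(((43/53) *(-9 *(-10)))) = 0.66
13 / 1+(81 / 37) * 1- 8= 266 / 37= 7.19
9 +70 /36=197 /18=10.94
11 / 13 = 0.85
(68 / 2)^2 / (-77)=-1156 / 77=-15.01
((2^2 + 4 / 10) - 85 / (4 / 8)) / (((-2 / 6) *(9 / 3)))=828 / 5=165.60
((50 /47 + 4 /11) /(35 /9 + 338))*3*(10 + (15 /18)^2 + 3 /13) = 5660091 /41361034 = 0.14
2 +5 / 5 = 3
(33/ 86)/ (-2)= -0.19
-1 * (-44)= 44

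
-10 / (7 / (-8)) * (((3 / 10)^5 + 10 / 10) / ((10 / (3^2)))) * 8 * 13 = 23456862 / 21875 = 1072.31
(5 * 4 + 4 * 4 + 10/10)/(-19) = -37/19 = -1.95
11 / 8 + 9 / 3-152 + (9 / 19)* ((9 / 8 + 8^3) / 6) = -32563 / 304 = -107.12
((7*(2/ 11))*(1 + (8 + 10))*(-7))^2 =28653.26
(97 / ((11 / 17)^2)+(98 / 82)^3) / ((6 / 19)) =6163276753 / 8339441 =739.05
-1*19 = -19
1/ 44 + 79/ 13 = 3489/ 572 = 6.10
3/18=1/6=0.17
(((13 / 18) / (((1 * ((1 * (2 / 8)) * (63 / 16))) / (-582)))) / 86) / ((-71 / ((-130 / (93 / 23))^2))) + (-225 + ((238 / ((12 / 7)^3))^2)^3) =11116396473.40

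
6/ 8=3/ 4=0.75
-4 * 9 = -36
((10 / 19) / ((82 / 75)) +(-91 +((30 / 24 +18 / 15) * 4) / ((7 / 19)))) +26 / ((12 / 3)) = -447291 / 7790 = -57.42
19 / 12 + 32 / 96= 23 / 12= 1.92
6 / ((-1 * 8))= -3 / 4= -0.75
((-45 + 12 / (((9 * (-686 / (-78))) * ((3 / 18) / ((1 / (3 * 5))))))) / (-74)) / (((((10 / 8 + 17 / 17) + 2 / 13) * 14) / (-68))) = -1841372 / 1500625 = -1.23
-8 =-8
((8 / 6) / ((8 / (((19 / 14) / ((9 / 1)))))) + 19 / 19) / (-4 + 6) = 775 / 1512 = 0.51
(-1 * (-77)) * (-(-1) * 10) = 770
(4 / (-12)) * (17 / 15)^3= -4913 / 10125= -0.49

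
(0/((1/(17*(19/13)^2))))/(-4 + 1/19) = 0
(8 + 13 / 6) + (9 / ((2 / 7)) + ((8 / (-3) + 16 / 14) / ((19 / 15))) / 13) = 215645 / 5187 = 41.57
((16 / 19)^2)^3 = 16777216 / 47045881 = 0.36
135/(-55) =-27/11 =-2.45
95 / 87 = 1.09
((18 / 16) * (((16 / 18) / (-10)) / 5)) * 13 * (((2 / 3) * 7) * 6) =-182 / 25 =-7.28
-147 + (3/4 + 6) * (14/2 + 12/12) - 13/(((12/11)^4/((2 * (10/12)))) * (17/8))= -13245521/132192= -100.20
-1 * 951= -951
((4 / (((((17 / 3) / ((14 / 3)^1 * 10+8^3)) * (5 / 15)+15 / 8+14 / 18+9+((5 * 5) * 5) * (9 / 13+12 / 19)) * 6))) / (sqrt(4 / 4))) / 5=4967664 / 6599864105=0.00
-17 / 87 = -0.20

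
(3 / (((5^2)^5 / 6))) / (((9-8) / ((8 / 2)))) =72 / 9765625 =0.00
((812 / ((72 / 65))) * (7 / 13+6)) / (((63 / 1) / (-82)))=-505325 / 81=-6238.58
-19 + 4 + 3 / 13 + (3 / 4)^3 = -11937 / 832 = -14.35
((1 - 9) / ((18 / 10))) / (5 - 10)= 8 / 9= 0.89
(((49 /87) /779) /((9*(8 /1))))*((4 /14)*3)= 7 /813276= 0.00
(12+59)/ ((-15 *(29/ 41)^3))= -4893391/ 365835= -13.38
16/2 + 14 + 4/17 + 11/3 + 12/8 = 2795/102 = 27.40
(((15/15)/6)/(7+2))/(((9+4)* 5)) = 1/3510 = 0.00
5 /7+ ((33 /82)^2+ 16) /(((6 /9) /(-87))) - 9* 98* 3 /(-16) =-91455295 /47068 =-1943.05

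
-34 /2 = -17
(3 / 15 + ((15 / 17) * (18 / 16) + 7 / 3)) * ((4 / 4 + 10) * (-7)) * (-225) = 8307915 / 136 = 61087.61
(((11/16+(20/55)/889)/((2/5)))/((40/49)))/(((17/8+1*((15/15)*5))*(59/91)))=68562221/150339552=0.46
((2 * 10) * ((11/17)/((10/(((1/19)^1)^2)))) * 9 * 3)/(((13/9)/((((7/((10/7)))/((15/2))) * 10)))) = 0.44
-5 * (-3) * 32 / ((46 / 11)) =2640 / 23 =114.78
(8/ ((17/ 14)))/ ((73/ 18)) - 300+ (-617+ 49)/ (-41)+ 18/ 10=-71925851/ 254405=-282.72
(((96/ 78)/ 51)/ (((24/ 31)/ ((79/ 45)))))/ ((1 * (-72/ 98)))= -120001/ 1611090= -0.07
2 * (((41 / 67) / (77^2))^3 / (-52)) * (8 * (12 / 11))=-3308208 / 8964060863287230701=-0.00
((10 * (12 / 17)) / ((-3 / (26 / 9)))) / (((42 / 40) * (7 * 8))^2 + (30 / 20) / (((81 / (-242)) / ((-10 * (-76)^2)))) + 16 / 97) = -1891500 / 72992112407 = -0.00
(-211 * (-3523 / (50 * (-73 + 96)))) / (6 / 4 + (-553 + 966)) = 743353 / 476675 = 1.56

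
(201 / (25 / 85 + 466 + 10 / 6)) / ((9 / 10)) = 5695 / 11933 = 0.48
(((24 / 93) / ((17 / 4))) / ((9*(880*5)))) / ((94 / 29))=29 / 61303275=0.00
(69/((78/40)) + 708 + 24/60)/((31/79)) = 3819334/2015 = 1895.45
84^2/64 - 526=-1663/4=-415.75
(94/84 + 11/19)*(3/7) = 1355/1862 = 0.73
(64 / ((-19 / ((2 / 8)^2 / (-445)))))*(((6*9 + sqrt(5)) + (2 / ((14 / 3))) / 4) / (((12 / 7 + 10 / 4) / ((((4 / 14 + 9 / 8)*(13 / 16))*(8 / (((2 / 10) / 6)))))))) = 3081*sqrt(5) / 99769 + 4667715 / 2793532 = 1.74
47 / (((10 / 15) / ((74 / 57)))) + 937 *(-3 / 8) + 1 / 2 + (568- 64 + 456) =106499 / 152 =700.65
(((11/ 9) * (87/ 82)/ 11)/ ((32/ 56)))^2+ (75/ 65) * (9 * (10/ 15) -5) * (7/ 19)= 111845503/ 239159232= 0.47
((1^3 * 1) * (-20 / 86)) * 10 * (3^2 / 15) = -60 / 43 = -1.40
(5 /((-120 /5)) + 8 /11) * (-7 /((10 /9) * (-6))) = 959 /1760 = 0.54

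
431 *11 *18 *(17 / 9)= 161194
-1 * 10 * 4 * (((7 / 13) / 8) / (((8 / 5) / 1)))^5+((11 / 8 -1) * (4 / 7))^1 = 74749316057831 / 348838720176128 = 0.21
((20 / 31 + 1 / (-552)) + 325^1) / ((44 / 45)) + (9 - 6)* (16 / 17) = 1433011143 / 4266592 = 335.87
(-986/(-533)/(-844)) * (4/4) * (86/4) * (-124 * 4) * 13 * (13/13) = 2628676/8651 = 303.86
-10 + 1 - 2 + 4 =-7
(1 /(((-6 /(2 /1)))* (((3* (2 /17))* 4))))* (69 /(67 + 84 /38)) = -7429 /31560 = -0.24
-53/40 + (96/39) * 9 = 10831/520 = 20.83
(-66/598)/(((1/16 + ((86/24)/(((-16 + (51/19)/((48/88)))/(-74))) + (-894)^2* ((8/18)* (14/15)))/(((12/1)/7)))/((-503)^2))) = -2530838906640/17529251117183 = -0.14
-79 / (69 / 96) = -2528 / 23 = -109.91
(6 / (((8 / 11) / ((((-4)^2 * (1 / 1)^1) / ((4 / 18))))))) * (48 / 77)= 2592 / 7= 370.29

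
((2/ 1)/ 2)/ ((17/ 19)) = 19/ 17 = 1.12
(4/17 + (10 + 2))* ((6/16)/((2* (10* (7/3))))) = 117/1190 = 0.10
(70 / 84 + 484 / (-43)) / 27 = -2689 / 6966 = -0.39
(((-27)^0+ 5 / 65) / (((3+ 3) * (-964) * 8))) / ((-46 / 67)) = 469 / 13835328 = 0.00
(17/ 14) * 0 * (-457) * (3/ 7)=0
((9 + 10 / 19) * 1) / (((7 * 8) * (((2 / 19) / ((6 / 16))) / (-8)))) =-543 / 112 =-4.85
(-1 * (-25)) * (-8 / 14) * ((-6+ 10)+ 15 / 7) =-4300 / 49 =-87.76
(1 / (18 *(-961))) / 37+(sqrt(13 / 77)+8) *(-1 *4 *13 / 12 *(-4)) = 52 *sqrt(1001) / 231+88750271 / 640026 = 145.79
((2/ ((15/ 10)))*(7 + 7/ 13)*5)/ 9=1960/ 351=5.58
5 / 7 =0.71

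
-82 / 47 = -1.74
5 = 5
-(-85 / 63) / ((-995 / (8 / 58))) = -68 / 363573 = -0.00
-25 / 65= -5 / 13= -0.38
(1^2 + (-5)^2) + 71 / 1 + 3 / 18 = 583 / 6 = 97.17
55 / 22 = 5 / 2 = 2.50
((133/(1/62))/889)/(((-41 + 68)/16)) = 18848/3429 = 5.50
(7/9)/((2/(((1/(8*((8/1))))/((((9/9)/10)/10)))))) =175/288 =0.61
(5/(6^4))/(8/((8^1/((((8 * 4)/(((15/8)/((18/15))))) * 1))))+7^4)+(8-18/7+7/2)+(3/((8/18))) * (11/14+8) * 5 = 167748633245/549191664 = 305.45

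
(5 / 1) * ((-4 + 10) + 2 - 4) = 20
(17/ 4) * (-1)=-17/ 4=-4.25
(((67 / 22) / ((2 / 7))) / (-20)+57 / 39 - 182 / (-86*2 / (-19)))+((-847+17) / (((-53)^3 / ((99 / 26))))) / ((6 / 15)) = -1400483647807 / 73235573840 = -19.12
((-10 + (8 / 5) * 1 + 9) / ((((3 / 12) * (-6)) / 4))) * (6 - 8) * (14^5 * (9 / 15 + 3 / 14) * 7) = 245247744 / 25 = 9809909.76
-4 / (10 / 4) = -8 / 5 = -1.60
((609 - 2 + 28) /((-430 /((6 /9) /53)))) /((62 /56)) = -0.02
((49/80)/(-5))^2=2401/160000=0.02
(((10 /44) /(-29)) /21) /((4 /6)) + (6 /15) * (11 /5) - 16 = -15.12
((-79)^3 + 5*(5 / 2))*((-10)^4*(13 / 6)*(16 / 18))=-256373780000 / 27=-9495325185.19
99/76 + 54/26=3339/988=3.38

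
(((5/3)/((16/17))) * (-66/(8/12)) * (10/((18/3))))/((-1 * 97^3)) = 4675/14602768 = 0.00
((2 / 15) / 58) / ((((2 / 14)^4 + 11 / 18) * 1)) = 14406 / 3832205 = 0.00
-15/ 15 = -1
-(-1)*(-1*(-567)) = 567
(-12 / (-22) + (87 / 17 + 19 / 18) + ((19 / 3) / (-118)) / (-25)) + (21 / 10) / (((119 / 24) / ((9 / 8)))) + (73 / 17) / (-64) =1132808623 / 158875200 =7.13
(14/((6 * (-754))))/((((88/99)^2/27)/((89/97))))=-454167/4680832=-0.10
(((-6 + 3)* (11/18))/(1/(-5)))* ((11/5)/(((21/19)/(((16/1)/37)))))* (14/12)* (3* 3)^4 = 2234628/37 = 60395.35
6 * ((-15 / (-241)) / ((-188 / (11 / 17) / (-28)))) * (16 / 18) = 6160 / 192559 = 0.03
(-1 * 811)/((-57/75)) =20275/19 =1067.11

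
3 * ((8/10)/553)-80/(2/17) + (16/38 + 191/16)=-561189047/840560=-667.64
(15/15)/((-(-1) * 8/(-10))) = -5/4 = -1.25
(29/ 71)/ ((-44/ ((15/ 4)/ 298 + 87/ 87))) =-493/ 52448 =-0.01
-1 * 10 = -10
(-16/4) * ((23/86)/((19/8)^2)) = -2944/15523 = -0.19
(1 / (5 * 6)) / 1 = 1 / 30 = 0.03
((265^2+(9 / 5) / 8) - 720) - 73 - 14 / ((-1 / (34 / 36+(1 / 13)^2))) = 4225066049 / 60840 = 69445.53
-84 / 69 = -28 / 23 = -1.22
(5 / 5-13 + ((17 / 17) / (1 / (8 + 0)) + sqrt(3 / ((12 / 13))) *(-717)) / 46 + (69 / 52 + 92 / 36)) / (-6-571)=85505 / 6210828 + 717 *sqrt(13) / 53084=0.06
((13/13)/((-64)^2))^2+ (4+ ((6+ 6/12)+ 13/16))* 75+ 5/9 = 128193658889/150994944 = 848.99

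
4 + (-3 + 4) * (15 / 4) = 31 / 4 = 7.75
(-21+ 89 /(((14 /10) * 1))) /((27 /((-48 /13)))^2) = 76288 /95823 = 0.80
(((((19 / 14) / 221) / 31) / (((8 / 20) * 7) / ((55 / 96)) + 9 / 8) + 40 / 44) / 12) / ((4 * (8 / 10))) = 15858755725 / 669849564384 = 0.02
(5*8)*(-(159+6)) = -6600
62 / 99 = 0.63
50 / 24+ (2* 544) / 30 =767 / 20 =38.35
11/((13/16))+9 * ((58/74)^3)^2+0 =521162176541/33354443317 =15.62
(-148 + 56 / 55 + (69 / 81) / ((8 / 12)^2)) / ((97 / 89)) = -8521127 / 64020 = -133.10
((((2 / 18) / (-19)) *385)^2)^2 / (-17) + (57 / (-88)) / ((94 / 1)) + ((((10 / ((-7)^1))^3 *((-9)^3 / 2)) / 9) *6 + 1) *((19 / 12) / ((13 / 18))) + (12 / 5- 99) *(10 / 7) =759085838770359784373 / 536143889997411696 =1415.82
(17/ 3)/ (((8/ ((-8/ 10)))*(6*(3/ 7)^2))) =-833/ 1620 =-0.51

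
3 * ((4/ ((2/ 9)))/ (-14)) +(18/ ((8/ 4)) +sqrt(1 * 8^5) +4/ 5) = 208/ 35 +128 * sqrt(2) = 186.96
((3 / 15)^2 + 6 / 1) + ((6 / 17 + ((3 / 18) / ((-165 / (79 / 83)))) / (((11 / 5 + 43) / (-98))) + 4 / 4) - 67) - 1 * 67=-99922070761 / 789242850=-126.60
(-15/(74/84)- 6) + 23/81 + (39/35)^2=-78938788/3671325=-21.50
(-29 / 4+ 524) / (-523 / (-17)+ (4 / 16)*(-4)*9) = 35139 / 1480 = 23.74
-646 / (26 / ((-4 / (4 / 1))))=323 / 13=24.85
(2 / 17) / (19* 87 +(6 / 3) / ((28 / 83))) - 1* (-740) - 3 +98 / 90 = 2622743762 / 3553425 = 738.09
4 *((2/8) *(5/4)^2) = 25/16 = 1.56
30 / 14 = 15 / 7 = 2.14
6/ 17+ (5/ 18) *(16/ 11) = 1274/ 1683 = 0.76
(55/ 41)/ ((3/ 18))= 330/ 41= 8.05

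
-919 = -919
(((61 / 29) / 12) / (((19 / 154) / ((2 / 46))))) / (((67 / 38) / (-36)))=-56364 / 44689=-1.26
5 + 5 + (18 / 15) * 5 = 16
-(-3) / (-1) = -3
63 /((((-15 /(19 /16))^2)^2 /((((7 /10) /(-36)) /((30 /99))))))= -70243019 /442368000000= -0.00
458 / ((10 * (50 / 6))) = 687 / 125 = 5.50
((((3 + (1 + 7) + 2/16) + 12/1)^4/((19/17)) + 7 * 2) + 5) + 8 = 255898.72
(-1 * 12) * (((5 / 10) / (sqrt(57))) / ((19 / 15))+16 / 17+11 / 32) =-2097 / 136 - 30 * sqrt(57) / 361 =-16.05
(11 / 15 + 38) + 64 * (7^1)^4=2305541 / 15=153702.73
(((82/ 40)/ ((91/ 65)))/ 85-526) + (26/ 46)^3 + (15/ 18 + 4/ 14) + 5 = -6449444647/ 12410340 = -519.68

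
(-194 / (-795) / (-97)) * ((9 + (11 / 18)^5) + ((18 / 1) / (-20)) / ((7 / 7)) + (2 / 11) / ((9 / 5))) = -861157949 / 41310680400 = -0.02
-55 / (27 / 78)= -1430 / 9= -158.89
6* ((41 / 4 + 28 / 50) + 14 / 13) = 46359 / 650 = 71.32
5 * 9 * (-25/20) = -225/4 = -56.25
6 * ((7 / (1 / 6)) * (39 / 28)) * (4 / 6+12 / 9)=702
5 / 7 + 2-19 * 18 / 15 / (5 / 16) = -12293 / 175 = -70.25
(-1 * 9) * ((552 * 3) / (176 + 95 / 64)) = -953856 / 11359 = -83.97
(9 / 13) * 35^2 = 11025 / 13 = 848.08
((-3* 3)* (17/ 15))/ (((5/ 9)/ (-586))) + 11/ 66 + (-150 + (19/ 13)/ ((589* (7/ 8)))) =4489253149/ 423150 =10609.13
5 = 5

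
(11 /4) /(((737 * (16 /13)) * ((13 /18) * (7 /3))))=27 /15008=0.00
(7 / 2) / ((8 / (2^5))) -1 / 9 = 125 / 9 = 13.89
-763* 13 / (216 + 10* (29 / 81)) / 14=-114777 / 35572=-3.23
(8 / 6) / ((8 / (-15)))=-5 / 2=-2.50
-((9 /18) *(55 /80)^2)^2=-14641 /262144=-0.06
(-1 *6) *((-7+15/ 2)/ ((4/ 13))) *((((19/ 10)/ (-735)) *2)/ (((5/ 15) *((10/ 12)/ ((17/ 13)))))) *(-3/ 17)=-513/ 12250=-0.04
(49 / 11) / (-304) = -49 / 3344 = -0.01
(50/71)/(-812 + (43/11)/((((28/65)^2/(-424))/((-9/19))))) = 1024100/4971958961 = 0.00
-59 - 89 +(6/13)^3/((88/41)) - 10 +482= 7831215/24167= 324.05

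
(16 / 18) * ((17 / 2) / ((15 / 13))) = 884 / 135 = 6.55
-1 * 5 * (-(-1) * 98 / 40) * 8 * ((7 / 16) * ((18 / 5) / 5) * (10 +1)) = -33957 / 100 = -339.57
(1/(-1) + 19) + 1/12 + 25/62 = 6877/372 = 18.49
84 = 84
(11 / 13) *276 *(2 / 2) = 3036 / 13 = 233.54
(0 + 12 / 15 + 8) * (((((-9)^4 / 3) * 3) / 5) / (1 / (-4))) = -1154736 / 25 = -46189.44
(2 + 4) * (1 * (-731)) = -4386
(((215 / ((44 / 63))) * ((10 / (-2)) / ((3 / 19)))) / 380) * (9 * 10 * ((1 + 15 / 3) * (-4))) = 609525 / 11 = 55411.36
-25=-25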